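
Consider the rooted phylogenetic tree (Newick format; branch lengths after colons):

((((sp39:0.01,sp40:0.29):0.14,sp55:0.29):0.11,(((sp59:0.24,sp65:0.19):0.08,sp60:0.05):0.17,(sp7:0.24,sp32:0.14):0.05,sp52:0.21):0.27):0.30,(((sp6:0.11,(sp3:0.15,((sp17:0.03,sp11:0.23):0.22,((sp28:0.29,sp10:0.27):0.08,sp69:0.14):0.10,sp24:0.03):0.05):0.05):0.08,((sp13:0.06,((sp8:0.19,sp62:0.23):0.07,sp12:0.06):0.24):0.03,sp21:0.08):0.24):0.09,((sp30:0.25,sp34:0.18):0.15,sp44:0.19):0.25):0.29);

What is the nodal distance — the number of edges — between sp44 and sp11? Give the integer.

8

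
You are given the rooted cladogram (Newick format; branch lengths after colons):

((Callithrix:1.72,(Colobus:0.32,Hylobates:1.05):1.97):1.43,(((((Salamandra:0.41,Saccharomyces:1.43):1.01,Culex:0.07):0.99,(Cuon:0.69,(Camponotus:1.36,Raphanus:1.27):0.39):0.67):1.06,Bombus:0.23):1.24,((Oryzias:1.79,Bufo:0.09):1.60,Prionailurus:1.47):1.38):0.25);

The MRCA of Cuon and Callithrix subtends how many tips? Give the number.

13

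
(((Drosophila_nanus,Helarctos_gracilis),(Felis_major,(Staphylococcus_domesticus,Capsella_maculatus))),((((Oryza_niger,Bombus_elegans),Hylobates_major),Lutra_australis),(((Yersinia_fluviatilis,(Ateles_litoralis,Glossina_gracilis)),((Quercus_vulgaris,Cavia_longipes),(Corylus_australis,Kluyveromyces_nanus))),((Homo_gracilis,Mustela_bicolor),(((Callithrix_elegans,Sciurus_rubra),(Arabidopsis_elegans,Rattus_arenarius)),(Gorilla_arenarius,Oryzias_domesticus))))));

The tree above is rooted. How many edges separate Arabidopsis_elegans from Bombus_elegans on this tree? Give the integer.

10

The MRCA of Arabidopsis_elegans and Bombus_elegans is the node subtending ((((Oryza_niger,Bombus_elegans),Hylobates_major),Lutra_australis),(((Yersinia_fluviatilis,(Ateles_litoralis,Glossina_gracilis)),((Quercus_vulgaris,Cavia_longipes),(Corylus_australis,Kluyveromyces_nanus))),((Homo_gracilis,Mustela_bicolor),(((Callithrix_elegans,Sciurus_rubra),(Arabidopsis_elegans,Rattus_arenarius)),(Gorilla_arenarius,Oryzias_domesticus))))).
From Arabidopsis_elegans up to that node: 6 branches. From Bombus_elegans up to the same node: 4 branches. Total: 6 + 4 = 10.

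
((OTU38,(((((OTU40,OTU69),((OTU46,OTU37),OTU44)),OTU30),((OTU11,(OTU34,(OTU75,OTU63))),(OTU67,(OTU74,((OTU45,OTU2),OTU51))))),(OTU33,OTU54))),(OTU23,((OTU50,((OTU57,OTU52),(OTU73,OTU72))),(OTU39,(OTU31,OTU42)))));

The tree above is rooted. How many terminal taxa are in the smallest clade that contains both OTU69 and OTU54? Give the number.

17

The MRCA of OTU69 and OTU54 is the node subtending (((((OTU40,OTU69),((OTU46,OTU37),OTU44)),OTU30),((OTU11,(OTU34,(OTU75,OTU63))),(OTU67,(OTU74,((OTU45,OTU2),OTU51))))),(OTU33,OTU54)).
That clade contains 17 terminal taxa: OTU11, OTU2, OTU30, OTU33, OTU34, OTU37, OTU40, OTU44, OTU45, OTU46, OTU51, OTU54, OTU63, OTU67, OTU69, OTU74, OTU75.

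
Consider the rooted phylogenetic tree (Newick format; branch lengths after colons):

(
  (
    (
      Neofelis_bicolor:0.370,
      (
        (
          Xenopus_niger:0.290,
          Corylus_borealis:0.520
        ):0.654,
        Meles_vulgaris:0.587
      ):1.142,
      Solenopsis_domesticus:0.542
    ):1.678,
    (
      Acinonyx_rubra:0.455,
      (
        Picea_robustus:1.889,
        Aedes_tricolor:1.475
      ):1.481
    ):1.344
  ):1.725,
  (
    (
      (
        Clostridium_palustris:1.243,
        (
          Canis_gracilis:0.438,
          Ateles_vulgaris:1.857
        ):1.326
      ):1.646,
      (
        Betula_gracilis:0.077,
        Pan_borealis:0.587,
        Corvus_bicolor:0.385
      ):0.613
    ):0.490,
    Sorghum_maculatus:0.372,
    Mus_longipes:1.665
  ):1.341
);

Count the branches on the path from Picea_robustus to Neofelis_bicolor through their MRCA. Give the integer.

The MRCA of Picea_robustus and Neofelis_bicolor is the node subtending ((Neofelis_bicolor,((Xenopus_niger,Corylus_borealis),Meles_vulgaris),Solenopsis_domesticus),(Acinonyx_rubra,(Picea_robustus,Aedes_tricolor))).
From Picea_robustus up to that node: 3 branches. From Neofelis_bicolor up to the same node: 2 branches. Total: 3 + 2 = 5.

5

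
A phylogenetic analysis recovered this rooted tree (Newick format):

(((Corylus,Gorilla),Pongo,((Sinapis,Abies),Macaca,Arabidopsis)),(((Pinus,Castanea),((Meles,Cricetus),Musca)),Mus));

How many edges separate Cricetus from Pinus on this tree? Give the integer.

The MRCA of Cricetus and Pinus is the node subtending ((Pinus,Castanea),((Meles,Cricetus),Musca)).
From Cricetus up to that node: 3 branches. From Pinus up to the same node: 2 branches. Total: 3 + 2 = 5.

5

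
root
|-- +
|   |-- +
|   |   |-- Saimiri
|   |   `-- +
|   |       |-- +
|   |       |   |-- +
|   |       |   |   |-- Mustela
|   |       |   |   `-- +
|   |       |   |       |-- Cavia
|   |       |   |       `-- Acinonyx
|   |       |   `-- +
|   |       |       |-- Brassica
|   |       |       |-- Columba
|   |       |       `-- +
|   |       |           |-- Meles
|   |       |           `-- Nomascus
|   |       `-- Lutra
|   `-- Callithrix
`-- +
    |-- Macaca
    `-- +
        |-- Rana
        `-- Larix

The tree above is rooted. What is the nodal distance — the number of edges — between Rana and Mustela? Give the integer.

9

The MRCA of Rana and Mustela is the root of the tree.
From Rana up to that node: 3 branches. From Mustela up to the same node: 6 branches. Total: 3 + 6 = 9.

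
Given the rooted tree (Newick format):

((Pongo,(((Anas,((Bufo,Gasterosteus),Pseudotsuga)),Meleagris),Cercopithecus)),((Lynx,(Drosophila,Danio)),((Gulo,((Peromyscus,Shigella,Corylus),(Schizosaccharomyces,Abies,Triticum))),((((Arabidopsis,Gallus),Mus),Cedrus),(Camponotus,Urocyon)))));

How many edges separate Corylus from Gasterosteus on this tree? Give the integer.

13

The MRCA of Corylus and Gasterosteus is the root of the tree.
From Corylus up to that node: 6 branches. From Gasterosteus up to the same node: 7 branches. Total: 6 + 7 = 13.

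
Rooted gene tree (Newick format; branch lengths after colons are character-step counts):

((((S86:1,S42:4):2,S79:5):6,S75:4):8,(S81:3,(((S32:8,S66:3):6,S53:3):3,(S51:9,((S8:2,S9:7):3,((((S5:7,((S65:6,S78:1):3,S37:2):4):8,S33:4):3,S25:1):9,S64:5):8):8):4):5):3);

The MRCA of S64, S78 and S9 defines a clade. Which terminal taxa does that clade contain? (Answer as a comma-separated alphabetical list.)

S25, S33, S37, S5, S64, S65, S78, S8, S9

Tracing S64: it sits inside ((((S5,((S65,S78),S37)),S33),S25),S64).
Tracing S78: it sits inside (S65,S78).
Tracing S9: it sits inside (S8,S9).
The smallest clade enclosing all 3 is ((S8,S9),((((S5,((S65,S78),S37)),S33),S25),S64)); the answer is its 9 terminal taxa in alphabetical order.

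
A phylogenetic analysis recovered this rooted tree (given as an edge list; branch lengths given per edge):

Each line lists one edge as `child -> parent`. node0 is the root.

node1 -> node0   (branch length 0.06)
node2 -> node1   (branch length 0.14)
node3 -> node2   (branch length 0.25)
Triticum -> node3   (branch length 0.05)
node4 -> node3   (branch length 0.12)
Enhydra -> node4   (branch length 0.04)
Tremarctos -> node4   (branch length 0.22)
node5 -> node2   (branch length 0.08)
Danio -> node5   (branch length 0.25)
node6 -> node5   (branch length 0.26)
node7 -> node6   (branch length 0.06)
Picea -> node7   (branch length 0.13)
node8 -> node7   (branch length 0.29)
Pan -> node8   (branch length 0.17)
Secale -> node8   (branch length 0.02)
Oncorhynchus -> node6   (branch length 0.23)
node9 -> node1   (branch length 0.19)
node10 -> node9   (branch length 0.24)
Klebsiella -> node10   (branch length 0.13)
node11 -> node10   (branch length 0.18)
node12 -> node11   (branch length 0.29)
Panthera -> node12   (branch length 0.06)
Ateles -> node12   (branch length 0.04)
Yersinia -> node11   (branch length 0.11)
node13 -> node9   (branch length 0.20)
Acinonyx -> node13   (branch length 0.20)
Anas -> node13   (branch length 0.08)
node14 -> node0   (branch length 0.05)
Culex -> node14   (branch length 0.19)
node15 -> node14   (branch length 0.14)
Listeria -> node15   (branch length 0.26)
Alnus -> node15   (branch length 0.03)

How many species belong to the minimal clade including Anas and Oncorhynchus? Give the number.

The MRCA of Anas and Oncorhynchus is the node subtending (((Triticum,(Enhydra,Tremarctos)),(Danio,((Picea,(Pan,Secale)),Oncorhynchus))),((Klebsiella,((Panthera,Ateles),Yersinia)),(Acinonyx,Anas))).
That clade contains 14 terminal taxa: Acinonyx, Anas, Ateles, Danio, Enhydra, Klebsiella, Oncorhynchus, Pan, Panthera, Picea, Secale, Tremarctos, Triticum, Yersinia.

14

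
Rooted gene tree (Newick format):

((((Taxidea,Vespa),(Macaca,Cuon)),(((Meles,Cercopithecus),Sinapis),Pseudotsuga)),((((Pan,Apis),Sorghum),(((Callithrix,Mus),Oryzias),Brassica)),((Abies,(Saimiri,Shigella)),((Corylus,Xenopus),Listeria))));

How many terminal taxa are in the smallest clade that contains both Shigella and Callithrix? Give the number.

The MRCA of Shigella and Callithrix is the node subtending ((((Pan,Apis),Sorghum),(((Callithrix,Mus),Oryzias),Brassica)),((Abies,(Saimiri,Shigella)),((Corylus,Xenopus),Listeria))).
That clade contains 13 terminal taxa: Abies, Apis, Brassica, Callithrix, Corylus, Listeria, Mus, Oryzias, Pan, Saimiri, Shigella, Sorghum, Xenopus.

13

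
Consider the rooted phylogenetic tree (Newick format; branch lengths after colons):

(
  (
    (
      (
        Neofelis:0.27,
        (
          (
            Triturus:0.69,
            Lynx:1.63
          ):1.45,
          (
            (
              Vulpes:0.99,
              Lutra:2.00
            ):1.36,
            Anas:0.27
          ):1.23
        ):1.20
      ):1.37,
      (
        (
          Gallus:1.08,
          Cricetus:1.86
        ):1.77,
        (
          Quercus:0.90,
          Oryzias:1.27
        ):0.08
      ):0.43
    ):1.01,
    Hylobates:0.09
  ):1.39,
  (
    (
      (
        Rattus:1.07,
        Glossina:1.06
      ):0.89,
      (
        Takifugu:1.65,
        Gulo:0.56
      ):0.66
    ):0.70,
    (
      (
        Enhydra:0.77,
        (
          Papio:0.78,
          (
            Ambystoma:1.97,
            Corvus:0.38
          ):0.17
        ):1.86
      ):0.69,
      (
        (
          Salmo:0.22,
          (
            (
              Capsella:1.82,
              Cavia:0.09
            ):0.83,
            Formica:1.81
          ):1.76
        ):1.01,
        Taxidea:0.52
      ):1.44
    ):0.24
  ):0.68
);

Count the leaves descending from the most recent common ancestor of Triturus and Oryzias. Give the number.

The MRCA of Triturus and Oryzias is the node subtending ((Neofelis,((Triturus,Lynx),((Vulpes,Lutra),Anas))),((Gallus,Cricetus),(Quercus,Oryzias))).
That clade contains 10 terminal taxa: Anas, Cricetus, Gallus, Lutra, Lynx, Neofelis, Oryzias, Quercus, Triturus, Vulpes.

10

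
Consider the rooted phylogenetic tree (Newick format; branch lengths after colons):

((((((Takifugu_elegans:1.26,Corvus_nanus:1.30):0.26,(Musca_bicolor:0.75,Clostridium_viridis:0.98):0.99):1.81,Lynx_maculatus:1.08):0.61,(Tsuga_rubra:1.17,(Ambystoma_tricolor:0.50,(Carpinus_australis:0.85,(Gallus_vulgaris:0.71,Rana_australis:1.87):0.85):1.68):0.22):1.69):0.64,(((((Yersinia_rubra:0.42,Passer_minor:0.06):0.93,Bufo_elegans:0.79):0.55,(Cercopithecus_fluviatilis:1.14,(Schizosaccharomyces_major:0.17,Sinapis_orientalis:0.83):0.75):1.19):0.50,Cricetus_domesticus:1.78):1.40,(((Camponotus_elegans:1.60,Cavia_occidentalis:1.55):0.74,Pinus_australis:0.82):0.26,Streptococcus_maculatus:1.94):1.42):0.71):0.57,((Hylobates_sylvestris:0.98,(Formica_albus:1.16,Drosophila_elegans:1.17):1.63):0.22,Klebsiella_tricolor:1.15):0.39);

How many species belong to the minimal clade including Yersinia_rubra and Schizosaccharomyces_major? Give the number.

6

The MRCA of Yersinia_rubra and Schizosaccharomyces_major is the node subtending (((Yersinia_rubra,Passer_minor),Bufo_elegans),(Cercopithecus_fluviatilis,(Schizosaccharomyces_major,Sinapis_orientalis))).
That clade contains 6 terminal taxa: Bufo_elegans, Cercopithecus_fluviatilis, Passer_minor, Schizosaccharomyces_major, Sinapis_orientalis, Yersinia_rubra.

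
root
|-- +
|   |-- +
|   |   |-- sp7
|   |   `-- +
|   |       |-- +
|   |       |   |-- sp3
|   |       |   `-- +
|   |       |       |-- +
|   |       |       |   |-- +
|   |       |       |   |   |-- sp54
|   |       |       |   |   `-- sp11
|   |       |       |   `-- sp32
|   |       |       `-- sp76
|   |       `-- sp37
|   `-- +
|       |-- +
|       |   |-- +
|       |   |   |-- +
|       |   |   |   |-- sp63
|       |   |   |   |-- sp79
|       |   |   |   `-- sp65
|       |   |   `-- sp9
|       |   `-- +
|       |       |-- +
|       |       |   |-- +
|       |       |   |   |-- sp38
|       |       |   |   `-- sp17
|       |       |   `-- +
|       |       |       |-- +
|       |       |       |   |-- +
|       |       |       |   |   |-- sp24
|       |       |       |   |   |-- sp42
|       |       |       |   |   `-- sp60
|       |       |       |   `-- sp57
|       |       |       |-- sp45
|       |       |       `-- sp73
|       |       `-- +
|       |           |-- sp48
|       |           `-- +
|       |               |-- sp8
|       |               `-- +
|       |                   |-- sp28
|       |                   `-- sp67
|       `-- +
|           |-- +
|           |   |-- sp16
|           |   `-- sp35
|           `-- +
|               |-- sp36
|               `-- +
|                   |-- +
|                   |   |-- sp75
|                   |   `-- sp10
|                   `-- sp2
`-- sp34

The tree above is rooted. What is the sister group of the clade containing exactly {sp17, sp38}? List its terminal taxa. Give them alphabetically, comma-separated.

sp24, sp42, sp45, sp57, sp60, sp73

The clade containing exactly {sp17, sp38} attaches to the tree at the node subtending ((sp38,sp17),(((sp24,sp42,sp60),sp57),sp45,sp73)).
The other lineage descending from that same node — the sister group — is (((sp24,sp42,sp60),sp57),sp45,sp73); its 6 tips in alphabetical order are the answer.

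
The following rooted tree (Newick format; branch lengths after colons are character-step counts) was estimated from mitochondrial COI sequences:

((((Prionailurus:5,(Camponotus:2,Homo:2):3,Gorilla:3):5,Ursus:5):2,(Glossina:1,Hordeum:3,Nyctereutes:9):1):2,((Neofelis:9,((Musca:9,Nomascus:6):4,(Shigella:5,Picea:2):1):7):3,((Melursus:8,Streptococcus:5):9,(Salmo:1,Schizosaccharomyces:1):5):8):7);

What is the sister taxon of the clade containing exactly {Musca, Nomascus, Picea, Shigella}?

The clade containing exactly {Musca, Nomascus, Picea, Shigella} attaches to the tree at the node subtending (Neofelis,((Musca,Nomascus),(Shigella,Picea))).
The other lineage descending from that same node — the sister group — is the single tip Neofelis.

Neofelis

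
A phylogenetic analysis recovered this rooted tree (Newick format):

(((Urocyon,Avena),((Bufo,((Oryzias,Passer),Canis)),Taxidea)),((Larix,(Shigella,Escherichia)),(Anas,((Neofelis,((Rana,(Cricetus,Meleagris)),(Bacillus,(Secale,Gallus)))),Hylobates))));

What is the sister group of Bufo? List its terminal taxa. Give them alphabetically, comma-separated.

Canis, Oryzias, Passer

Bufo attaches to the tree at the node subtending (Bufo,((Oryzias,Passer),Canis)).
The other lineage descending from that same node — the sister group — is ((Oryzias,Passer),Canis); its 3 tips in alphabetical order are the answer.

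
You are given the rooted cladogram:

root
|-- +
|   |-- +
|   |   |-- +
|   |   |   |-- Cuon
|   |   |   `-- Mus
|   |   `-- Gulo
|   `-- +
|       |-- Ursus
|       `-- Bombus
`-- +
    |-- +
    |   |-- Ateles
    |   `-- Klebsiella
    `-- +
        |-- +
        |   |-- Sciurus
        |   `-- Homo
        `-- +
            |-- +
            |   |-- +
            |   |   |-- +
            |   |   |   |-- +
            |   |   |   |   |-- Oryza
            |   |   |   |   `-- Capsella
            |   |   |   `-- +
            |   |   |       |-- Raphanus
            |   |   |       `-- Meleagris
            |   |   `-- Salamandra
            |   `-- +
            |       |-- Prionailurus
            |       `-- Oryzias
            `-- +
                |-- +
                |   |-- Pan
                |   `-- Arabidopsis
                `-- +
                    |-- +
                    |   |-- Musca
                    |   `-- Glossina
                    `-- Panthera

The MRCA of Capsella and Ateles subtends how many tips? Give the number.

The MRCA of Capsella and Ateles is the node subtending ((Ateles,Klebsiella),((Sciurus,Homo),(((((Oryza,Capsella),(Raphanus,Meleagris)),Salamandra),(Prionailurus,Oryzias)),((Pan,Arabidopsis),((Musca,Glossina),Panthera))))).
That clade contains 16 terminal taxa: Arabidopsis, Ateles, Capsella, Glossina, Homo, Klebsiella, Meleagris, Musca, Oryza, Oryzias, Pan, Panthera, Prionailurus, Raphanus, Salamandra, Sciurus.

16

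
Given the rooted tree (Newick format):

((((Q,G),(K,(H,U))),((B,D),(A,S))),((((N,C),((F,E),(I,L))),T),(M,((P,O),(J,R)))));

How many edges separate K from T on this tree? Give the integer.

The MRCA of K and T is the root of the tree.
From K up to that node: 4 branches. From T up to the same node: 3 branches. Total: 4 + 3 = 7.

7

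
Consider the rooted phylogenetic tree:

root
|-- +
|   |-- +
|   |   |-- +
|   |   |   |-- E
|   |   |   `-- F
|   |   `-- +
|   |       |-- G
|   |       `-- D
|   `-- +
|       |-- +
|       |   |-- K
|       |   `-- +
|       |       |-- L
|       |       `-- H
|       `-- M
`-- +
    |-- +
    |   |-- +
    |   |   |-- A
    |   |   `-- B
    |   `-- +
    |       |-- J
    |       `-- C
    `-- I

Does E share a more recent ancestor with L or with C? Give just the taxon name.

The MRCA of E and L subtends (((E,F),(G,D)),((K,(L,H)),M)) (8 taxa).
The MRCA of E and C is the root, subtending the entire tree (13 taxa).
The first is nested inside the second, so E shares a more recent common ancestor with L.

L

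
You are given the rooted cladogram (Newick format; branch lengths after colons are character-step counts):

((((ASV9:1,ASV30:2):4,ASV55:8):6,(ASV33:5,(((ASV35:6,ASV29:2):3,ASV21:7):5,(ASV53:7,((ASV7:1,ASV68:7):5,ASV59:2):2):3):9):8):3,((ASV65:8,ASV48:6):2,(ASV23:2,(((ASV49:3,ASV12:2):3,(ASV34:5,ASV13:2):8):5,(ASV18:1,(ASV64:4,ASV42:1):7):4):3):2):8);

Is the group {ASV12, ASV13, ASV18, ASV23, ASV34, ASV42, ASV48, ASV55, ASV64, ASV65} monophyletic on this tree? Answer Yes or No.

No

The MRCA of the listed taxa is the root, so the smallest clade containing them is the whole tree.
That clade also contains ASV21, ASV29, ASV30, ASV33, ASV35, ASV49, ASV53, ASV59, ASV68, ASV7, ASV9, which are not in the proposed group, so the group is not monophyletic.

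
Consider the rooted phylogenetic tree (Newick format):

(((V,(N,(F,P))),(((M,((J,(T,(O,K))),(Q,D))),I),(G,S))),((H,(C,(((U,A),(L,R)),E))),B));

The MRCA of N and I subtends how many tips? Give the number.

14

The MRCA of N and I is the node subtending ((V,(N,(F,P))),(((M,((J,(T,(O,K))),(Q,D))),I),(G,S))).
That clade contains 14 terminal taxa: D, F, G, I, J, K, M, N, O, P, Q, S, T, V.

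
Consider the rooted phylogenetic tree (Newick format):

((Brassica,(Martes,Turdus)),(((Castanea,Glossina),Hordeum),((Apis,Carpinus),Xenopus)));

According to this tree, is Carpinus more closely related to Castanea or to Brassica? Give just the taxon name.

Castanea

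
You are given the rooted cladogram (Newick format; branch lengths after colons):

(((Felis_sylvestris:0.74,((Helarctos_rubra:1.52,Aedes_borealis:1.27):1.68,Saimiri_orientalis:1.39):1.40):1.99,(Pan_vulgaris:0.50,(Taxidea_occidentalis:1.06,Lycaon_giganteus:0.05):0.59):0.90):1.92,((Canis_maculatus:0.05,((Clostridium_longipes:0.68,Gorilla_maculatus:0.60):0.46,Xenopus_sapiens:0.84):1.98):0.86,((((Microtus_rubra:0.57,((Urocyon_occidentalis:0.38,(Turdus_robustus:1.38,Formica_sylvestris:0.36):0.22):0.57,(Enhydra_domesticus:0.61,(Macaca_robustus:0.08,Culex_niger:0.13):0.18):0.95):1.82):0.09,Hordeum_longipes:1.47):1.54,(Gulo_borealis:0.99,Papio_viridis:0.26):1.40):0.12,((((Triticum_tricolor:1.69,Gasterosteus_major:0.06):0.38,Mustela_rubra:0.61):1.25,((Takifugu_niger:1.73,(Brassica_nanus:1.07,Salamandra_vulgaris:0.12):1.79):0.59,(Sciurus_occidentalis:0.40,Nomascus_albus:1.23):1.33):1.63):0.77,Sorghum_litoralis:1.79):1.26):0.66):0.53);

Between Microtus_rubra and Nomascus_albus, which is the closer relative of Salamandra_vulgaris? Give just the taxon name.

Nomascus_albus

The MRCA of Salamandra_vulgaris and Nomascus_albus subtends ((Takifugu_niger,(Brassica_nanus,Salamandra_vulgaris)),(Sciurus_occidentalis,Nomascus_albus)) (5 taxa).
The MRCA of Salamandra_vulgaris and Microtus_rubra subtends ((((Microtus_rubra,((Urocyon_occidentalis,(Turdus_robustus,Formica_sylvestris)),(Enhydra_domesticus,(Macaca_robustus,Culex_niger)))),Hordeum_longipes),(Gulo_borealis,Papio_viridis)),((((Triticum_tricolor,Gasterosteus_major),Mustela_rubra),((Takifugu_niger,(Brassica_nanus,Salamandra_vulgaris)),(Sciurus_occidentalis,Nomascus_albus))),Sorghum_litoralis)) (19 taxa).
The first is nested inside the second, so Salamandra_vulgaris shares a more recent common ancestor with Nomascus_albus.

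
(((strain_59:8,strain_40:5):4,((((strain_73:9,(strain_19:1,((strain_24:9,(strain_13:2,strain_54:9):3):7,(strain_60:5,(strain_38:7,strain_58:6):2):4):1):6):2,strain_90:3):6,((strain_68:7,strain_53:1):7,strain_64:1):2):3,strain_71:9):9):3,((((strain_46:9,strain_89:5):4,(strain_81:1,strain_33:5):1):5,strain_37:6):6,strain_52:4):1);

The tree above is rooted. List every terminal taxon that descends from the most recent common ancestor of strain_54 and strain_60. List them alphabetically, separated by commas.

Tracing strain_54: it sits inside (strain_13,strain_54).
Tracing strain_60: it sits inside (strain_60,(strain_38,strain_58)).
The smallest clade enclosing both is ((strain_24,(strain_13,strain_54)),(strain_60,(strain_38,strain_58))); the answer is its 6 terminal taxa in alphabetical order.

strain_13, strain_24, strain_38, strain_54, strain_58, strain_60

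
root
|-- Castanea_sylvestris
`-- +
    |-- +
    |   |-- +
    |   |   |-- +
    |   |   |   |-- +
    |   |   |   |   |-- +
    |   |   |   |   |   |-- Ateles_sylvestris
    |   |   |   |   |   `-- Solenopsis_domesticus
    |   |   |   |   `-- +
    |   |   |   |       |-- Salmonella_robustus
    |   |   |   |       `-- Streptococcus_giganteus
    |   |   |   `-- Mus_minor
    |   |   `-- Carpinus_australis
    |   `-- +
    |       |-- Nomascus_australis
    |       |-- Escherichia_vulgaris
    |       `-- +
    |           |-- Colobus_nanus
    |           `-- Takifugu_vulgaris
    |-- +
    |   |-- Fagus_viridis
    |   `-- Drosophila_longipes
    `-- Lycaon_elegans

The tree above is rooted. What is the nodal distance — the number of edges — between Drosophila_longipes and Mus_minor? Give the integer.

The MRCA of Drosophila_longipes and Mus_minor is the node subtending ((((((Ateles_sylvestris,Solenopsis_domesticus),(Salmonella_robustus,Streptococcus_giganteus)),Mus_minor),Carpinus_australis),(Nomascus_australis,Escherichia_vulgaris,(Colobus_nanus,Takifugu_vulgaris))),(Fagus_viridis,Drosophila_longipes),Lycaon_elegans).
From Drosophila_longipes up to that node: 2 branches. From Mus_minor up to the same node: 4 branches. Total: 2 + 4 = 6.

6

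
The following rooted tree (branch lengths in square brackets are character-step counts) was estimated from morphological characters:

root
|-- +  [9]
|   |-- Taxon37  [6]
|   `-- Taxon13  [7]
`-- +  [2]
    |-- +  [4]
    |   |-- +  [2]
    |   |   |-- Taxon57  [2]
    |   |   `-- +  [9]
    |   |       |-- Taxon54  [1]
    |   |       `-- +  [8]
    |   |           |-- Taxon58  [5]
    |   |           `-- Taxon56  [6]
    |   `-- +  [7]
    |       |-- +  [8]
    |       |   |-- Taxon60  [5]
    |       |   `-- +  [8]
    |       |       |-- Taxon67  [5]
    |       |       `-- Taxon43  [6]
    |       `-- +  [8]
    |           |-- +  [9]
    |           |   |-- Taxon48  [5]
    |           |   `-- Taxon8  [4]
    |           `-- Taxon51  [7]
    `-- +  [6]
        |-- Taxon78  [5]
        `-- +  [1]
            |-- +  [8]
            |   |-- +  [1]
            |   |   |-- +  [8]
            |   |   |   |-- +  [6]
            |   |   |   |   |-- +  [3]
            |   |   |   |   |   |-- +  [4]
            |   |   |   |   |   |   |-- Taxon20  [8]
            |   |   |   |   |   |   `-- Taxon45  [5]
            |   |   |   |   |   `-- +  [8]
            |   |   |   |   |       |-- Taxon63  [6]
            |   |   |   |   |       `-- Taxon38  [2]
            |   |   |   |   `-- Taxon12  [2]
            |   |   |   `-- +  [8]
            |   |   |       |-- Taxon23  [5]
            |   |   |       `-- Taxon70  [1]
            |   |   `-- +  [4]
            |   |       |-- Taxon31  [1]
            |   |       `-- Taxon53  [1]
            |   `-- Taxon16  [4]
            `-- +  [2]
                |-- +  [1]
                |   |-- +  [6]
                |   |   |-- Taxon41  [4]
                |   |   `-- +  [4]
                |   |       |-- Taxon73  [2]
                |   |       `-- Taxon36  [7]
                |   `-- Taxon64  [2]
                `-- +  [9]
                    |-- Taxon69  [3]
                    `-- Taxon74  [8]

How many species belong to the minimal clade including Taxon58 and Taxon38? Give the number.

The MRCA of Taxon58 and Taxon38 is the node subtending (((Taxon57,(Taxon54,(Taxon58,Taxon56))),((Taxon60,(Taxon67,Taxon43)),((Taxon48,Taxon8),Taxon51))),(Taxon78,(((((((Taxon20,Taxon45),(Taxon63,Taxon38)),Taxon12),(Taxon23,Taxon70)),(Taxon31,Taxon53)),Taxon16),(((Taxon41,(Taxon73,Taxon36)),Taxon64),(Taxon69,Taxon74))))).
That clade contains 27 terminal taxa: Taxon12, Taxon16, Taxon20, Taxon23, Taxon31, Taxon36, Taxon38, Taxon41, Taxon43, Taxon45, Taxon48, Taxon51, Taxon53, Taxon54, Taxon56, Taxon57, Taxon58, Taxon60, Taxon63, Taxon64, Taxon67, Taxon69, Taxon70, Taxon73, Taxon74, Taxon78, Taxon8.

27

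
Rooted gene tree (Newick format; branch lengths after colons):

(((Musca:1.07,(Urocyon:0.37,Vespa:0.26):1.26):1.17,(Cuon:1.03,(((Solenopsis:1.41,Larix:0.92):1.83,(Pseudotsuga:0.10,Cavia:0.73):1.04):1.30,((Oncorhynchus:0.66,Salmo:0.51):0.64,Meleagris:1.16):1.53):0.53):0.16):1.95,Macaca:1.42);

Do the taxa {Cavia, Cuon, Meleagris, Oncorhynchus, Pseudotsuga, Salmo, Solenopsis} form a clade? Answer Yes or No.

No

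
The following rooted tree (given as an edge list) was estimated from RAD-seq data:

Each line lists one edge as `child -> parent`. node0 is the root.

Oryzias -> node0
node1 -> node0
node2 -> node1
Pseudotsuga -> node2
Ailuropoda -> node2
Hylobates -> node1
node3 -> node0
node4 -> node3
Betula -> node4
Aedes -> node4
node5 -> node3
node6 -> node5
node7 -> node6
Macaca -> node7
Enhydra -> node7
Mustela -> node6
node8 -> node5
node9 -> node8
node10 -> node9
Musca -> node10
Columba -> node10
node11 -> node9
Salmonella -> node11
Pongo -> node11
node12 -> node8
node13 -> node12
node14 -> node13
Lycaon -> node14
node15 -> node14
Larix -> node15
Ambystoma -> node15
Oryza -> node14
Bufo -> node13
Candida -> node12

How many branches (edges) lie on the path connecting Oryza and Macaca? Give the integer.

8

The MRCA of Oryza and Macaca is the node subtending (((Macaca,Enhydra),Mustela),(((Musca,Columba),(Salmonella,Pongo)),(((Lycaon,(Larix,Ambystoma),Oryza),Bufo),Candida))).
From Oryza up to that node: 5 branches. From Macaca up to the same node: 3 branches. Total: 5 + 3 = 8.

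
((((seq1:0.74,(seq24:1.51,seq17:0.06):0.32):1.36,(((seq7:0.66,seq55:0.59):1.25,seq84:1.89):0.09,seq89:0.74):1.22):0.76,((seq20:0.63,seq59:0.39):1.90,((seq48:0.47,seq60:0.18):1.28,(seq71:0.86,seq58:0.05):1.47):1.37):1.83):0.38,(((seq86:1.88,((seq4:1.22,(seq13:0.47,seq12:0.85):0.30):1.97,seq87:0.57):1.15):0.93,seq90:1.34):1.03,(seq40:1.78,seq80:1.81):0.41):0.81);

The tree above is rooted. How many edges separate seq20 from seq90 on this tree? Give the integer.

The MRCA of seq20 and seq90 is the root of the tree.
From seq20 up to that node: 4 branches. From seq90 up to the same node: 3 branches. Total: 4 + 3 = 7.

7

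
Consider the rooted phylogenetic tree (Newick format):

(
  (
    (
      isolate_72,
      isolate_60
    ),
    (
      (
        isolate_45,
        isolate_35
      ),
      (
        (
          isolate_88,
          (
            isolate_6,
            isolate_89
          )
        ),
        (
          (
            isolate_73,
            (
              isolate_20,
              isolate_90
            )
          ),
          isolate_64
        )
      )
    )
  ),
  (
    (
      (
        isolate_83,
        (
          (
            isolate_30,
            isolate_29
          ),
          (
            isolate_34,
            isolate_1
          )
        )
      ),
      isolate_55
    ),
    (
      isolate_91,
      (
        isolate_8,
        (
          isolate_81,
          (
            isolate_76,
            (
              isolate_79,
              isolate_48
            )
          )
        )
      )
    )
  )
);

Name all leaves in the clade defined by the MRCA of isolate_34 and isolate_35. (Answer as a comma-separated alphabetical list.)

isolate_1, isolate_20, isolate_29, isolate_30, isolate_34, isolate_35, isolate_45, isolate_48, isolate_55, isolate_6, isolate_60, isolate_64, isolate_72, isolate_73, isolate_76, isolate_79, isolate_8, isolate_81, isolate_83, isolate_88, isolate_89, isolate_90, isolate_91

Tracing isolate_34: it sits inside (isolate_34,isolate_1).
Tracing isolate_35: it sits inside (isolate_45,isolate_35).
The smallest clade enclosing both is the whole tree (their MRCA is the root), so the answer is all 23 tips in alphabetical order.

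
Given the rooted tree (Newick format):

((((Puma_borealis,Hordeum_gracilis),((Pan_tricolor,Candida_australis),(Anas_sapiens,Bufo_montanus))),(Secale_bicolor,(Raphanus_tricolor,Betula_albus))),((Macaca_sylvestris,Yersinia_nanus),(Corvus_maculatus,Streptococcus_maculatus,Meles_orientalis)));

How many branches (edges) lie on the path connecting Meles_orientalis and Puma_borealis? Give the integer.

7

The MRCA of Meles_orientalis and Puma_borealis is the root of the tree.
From Meles_orientalis up to that node: 3 branches. From Puma_borealis up to the same node: 4 branches. Total: 3 + 4 = 7.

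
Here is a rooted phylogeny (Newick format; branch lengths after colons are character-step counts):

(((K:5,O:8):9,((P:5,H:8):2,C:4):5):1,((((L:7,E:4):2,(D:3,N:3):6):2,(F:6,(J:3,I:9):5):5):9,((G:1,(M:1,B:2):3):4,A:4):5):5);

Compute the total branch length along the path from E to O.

The path runs E → … → MRCA → … → O; the MRCA is the root of the tree.
Branch lengths along that path: 4 + 2 + 2 + 9 + 5 + 1 + 9 + 8 = 40.

40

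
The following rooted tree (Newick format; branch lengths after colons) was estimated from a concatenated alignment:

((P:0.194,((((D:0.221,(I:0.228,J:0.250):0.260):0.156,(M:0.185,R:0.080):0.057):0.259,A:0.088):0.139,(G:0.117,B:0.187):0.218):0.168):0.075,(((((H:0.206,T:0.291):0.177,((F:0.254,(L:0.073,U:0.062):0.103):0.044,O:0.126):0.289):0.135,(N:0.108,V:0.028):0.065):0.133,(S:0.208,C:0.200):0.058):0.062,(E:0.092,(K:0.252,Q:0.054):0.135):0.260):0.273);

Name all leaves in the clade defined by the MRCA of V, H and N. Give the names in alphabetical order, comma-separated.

F, H, L, N, O, T, U, V

Tracing V: it sits inside (N,V).
Tracing H: it sits inside (H,T).
Tracing N: it sits inside (N,V).
The smallest clade enclosing all 3 is (((H,T),((F,(L,U)),O)),(N,V)); the answer is its 8 terminal taxa in alphabetical order.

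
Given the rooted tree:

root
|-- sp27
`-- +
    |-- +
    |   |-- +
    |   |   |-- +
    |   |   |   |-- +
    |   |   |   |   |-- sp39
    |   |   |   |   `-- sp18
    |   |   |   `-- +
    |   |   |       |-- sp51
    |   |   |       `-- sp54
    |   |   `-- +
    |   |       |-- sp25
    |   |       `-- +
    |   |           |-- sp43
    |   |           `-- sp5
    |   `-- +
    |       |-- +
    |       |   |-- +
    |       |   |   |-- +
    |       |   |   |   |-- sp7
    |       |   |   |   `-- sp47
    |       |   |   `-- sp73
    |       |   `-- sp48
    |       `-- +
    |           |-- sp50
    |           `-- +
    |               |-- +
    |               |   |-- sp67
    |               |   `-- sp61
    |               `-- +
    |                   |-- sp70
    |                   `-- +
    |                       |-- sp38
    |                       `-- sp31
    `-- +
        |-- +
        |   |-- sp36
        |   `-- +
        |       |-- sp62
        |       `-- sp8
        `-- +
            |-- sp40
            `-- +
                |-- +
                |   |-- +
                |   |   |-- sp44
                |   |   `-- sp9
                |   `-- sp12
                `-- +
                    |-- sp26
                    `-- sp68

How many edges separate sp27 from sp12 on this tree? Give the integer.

7

The MRCA of sp27 and sp12 is the root of the tree.
From sp27 up to that node: 1 branch. From sp12 up to the same node: 6 branches. Total: 1 + 6 = 7.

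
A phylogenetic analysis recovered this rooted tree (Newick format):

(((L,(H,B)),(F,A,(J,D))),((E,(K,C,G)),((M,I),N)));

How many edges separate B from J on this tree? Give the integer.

6

The MRCA of B and J is the node subtending ((L,(H,B)),(F,A,(J,D))).
From B up to that node: 3 branches. From J up to the same node: 3 branches. Total: 3 + 3 = 6.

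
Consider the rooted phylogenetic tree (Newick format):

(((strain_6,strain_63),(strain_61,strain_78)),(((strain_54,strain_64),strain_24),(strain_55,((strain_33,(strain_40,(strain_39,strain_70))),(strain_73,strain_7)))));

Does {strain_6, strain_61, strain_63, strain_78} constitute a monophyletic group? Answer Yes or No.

The most recent common ancestor of these taxa subtends ((strain_6,strain_63),(strain_61,strain_78)).
That clade has exactly 4 tips — every listed taxon and nothing else — so the group is monophyletic.

Yes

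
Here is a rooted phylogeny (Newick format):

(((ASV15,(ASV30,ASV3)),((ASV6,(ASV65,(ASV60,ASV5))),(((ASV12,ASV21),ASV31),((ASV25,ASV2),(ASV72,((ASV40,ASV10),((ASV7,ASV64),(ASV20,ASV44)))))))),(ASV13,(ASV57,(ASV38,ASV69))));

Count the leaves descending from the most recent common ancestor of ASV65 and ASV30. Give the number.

19

The MRCA of ASV65 and ASV30 is the node subtending ((ASV15,(ASV30,ASV3)),((ASV6,(ASV65,(ASV60,ASV5))),(((ASV12,ASV21),ASV31),((ASV25,ASV2),(ASV72,((ASV40,ASV10),((ASV7,ASV64),(ASV20,ASV44)))))))).
That clade contains 19 terminal taxa: ASV10, ASV12, ASV15, ASV2, ASV20, ASV21, ASV25, ASV3, ASV30, ASV31, ASV40, ASV44, ASV5, ASV6, ASV60, ASV64, ASV65, ASV7, ASV72.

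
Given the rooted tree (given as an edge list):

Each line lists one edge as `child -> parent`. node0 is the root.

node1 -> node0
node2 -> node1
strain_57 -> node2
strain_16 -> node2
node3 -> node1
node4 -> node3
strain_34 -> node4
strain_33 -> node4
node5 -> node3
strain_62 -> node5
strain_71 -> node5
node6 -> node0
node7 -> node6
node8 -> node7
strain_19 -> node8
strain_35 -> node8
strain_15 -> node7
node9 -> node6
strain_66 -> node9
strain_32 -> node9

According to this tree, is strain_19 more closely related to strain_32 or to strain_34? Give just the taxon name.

strain_32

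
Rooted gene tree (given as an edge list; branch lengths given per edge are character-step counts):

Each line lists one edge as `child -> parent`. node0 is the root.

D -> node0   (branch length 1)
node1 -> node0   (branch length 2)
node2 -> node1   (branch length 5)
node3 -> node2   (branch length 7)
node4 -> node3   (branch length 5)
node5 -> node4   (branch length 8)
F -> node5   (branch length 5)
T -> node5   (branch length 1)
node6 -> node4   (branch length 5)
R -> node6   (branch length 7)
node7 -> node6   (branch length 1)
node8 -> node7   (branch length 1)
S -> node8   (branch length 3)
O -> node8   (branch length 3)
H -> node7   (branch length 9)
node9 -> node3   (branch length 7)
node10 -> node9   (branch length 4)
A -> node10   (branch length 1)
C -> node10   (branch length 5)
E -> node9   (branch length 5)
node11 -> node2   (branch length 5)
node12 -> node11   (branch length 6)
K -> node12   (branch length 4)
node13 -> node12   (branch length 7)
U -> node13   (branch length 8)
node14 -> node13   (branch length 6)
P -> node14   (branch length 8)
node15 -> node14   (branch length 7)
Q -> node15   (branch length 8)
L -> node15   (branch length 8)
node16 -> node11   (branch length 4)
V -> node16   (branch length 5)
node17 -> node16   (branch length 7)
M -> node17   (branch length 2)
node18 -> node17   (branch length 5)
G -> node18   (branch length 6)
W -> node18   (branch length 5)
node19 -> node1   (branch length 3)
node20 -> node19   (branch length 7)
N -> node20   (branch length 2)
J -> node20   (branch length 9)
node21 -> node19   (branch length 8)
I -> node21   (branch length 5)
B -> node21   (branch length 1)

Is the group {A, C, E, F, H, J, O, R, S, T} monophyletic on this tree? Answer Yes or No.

No

The MRCA of the listed taxa subtends (((((F,T),(R,((S,O),H))),((A,C),E)),((K,(U,(P,(Q,L)))),(V,(M,(G,W))))),((N,J),(I,B))).
That clade also contains B, G, I, K, L, M, N, P, Q, U, V, W, which are not in the proposed group, so the group is not monophyletic.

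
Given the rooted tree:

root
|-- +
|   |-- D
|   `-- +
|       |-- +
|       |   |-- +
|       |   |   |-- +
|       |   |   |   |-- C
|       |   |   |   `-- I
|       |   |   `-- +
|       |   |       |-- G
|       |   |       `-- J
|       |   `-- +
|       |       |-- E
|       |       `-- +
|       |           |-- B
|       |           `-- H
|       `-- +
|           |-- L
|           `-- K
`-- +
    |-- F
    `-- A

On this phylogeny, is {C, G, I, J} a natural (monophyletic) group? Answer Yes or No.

Yes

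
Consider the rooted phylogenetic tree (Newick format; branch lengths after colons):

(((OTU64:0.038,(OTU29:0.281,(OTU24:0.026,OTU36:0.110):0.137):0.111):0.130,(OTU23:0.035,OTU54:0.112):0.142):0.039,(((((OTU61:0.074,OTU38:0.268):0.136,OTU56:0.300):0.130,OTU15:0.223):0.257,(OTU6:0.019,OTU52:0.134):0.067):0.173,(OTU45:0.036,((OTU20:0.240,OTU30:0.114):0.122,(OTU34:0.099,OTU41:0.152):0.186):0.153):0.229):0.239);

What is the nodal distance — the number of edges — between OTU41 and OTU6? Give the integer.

7

The MRCA of OTU41 and OTU6 is the node subtending (((((OTU61,OTU38),OTU56),OTU15),(OTU6,OTU52)),(OTU45,((OTU20,OTU30),(OTU34,OTU41)))).
From OTU41 up to that node: 4 branches. From OTU6 up to the same node: 3 branches. Total: 4 + 3 = 7.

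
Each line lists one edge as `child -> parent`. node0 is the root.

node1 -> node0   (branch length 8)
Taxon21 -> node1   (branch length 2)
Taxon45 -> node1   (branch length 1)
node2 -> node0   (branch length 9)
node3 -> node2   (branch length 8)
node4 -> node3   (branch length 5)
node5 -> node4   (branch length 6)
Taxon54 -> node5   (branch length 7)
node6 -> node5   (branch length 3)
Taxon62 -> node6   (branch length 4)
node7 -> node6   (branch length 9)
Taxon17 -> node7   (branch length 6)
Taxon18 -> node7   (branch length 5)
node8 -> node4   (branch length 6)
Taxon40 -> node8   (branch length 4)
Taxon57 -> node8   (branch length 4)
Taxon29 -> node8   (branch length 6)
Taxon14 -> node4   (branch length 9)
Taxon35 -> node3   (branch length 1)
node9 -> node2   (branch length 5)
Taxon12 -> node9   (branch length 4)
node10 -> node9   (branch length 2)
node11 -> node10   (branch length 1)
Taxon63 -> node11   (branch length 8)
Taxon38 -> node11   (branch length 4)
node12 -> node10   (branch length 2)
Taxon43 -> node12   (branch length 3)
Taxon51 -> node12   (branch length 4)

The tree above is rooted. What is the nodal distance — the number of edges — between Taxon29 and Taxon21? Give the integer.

7

The MRCA of Taxon29 and Taxon21 is the root of the tree.
From Taxon29 up to that node: 5 branches. From Taxon21 up to the same node: 2 branches. Total: 5 + 2 = 7.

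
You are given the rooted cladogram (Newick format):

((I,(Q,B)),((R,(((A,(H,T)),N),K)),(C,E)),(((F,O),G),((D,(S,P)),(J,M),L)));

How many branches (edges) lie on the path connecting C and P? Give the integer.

The MRCA of C and P is the root of the tree.
From C up to that node: 3 branches. From P up to the same node: 5 branches. Total: 3 + 5 = 8.

8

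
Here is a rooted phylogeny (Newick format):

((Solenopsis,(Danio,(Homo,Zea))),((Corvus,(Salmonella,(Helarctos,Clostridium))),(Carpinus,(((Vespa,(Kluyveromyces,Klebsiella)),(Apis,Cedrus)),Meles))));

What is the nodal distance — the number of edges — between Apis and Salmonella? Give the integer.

8

The MRCA of Apis and Salmonella is the node subtending ((Corvus,(Salmonella,(Helarctos,Clostridium))),(Carpinus,(((Vespa,(Kluyveromyces,Klebsiella)),(Apis,Cedrus)),Meles))).
From Apis up to that node: 5 branches. From Salmonella up to the same node: 3 branches. Total: 5 + 3 = 8.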